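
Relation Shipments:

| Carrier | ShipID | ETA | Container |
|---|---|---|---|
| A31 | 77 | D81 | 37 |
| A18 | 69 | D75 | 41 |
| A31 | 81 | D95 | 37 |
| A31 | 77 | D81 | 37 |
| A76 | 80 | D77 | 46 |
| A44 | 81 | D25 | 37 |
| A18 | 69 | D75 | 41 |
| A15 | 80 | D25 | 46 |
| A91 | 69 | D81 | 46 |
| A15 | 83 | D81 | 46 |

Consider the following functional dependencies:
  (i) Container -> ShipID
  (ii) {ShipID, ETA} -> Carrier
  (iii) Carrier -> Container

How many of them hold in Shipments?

2

(i) Container -> ShipID: Container=37: 4 rows → ShipID takes values {77, 81} — violation; Container=46: 4 rows → ShipID takes values {80, 69, 83} — violation — fails.
(ii) {ShipID, ETA} -> Carrier: every LHS value maps to a single RHS value — holds.
(iii) Carrier -> Container: every LHS value maps to a single RHS value — holds.
2 of the 3 dependencies hold.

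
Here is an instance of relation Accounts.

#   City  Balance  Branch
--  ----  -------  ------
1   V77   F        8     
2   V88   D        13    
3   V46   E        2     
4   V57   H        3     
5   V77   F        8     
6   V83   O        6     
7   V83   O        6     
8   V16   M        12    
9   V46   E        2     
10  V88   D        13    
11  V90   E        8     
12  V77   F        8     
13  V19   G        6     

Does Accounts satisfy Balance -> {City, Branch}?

Balance=F: rows 1, 5, 12 → {City,Branch} = (V77, 8), (V77, 8), (V77, 8) ✓
Balance=D: rows 2, 10 → {City,Branch} = (V88, 13), (V88, 13) ✓
Balance=E: rows 3, 9, 11 → {City,Branch} takes values {(V46, 2), (V90, 8)} — violation
Balance=H: row 4 → {City,Branch} = (V57, 3) ✓
Balance=O: rows 6, 7 → {City,Branch} = (V83, 6), (V83, 6) ✓
Balance=M: row 8 → {City,Branch} = (V16, 12) ✓
Balance=G: row 13 → {City,Branch} = (V19, 6) ✓
Two rows agree on Balance but differ on {City, Branch}, so Balance -> {City, Branch} does not hold.

No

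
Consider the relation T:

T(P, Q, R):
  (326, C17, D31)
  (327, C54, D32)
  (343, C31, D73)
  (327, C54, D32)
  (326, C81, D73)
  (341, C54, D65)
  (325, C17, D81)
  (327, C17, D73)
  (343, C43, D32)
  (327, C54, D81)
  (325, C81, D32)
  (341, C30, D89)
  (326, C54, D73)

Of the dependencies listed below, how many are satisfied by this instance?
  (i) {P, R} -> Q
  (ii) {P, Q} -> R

0

(i) {P, R} -> Q: (P=326, R=D73): 2 rows → Q takes values {C81, C54} — violation — fails.
(ii) {P, Q} -> R: (P=327, Q=C54): 3 rows → R takes values {D32, D81} — violation — fails.
None of the 2 dependencies hold.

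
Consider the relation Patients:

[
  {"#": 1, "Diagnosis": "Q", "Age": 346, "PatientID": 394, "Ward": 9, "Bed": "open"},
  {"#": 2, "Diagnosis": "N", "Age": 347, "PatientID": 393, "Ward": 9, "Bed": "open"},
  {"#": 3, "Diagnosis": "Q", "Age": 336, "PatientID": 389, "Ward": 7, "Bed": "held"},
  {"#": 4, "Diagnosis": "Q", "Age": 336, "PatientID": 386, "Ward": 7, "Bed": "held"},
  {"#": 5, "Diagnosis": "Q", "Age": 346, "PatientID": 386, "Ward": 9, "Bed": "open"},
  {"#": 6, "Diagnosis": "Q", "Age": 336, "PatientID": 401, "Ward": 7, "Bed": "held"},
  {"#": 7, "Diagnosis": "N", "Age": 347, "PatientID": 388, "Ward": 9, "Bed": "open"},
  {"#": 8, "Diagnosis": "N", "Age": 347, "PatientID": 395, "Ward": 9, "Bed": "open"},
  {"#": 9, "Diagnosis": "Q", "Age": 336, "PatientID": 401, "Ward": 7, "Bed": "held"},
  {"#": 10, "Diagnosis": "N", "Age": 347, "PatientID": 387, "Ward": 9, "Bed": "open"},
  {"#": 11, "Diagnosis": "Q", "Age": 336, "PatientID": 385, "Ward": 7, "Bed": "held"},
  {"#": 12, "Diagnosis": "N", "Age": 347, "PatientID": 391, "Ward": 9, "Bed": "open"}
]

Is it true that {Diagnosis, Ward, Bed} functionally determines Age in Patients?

(Diagnosis=Q, Ward=9, Bed=open): rows 1, 5 → Age = 346, 346 ✓
(Diagnosis=N, Ward=9, Bed=open): rows 2, 7, 8, 10, 12 → Age = 347, 347, 347, 347, 347 ✓
(Diagnosis=Q, Ward=7, Bed=held): rows 3, 4, 6, 9, 11 → Age = 336, 336, 336, 336, 336 ✓
Every {Diagnosis, Ward, Bed} value is associated with a single Age value, so {Diagnosis, Ward, Bed} → Age holds.

Yes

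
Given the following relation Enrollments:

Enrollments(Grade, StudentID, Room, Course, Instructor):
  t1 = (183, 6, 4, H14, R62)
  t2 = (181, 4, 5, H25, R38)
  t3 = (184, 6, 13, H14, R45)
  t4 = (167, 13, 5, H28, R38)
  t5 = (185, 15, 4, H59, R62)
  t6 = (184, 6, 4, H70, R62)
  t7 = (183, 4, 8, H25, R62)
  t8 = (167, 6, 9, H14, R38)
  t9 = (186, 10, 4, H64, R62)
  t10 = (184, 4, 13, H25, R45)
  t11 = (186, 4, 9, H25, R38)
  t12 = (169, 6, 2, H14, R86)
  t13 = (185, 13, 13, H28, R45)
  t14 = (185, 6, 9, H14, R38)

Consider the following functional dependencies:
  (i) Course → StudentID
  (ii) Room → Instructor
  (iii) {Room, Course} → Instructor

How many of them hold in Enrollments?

3

(i) Course → StudentID: every LHS value maps to a single RHS value — holds.
(ii) Room → Instructor: every LHS value maps to a single RHS value — holds.
(iii) {Room, Course} → Instructor: every LHS value maps to a single RHS value — holds.
3 of the 3 dependencies hold.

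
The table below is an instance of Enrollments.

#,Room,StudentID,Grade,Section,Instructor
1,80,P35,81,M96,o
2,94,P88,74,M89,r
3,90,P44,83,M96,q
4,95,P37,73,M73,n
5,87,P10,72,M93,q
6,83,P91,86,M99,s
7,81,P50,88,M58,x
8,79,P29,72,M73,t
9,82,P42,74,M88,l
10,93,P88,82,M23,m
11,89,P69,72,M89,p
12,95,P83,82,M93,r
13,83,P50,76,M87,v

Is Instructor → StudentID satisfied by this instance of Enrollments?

Instructor=o: row 1 → StudentID = P35 ✓
Instructor=r: rows 2, 12 → StudentID takes values {P88, P83} — violation
Instructor=q: rows 3, 5 → StudentID takes values {P44, P10} — violation
Instructor=n: row 4 → StudentID = P37 ✓
Instructor=s: row 6 → StudentID = P91 ✓
Instructor=x: row 7 → StudentID = P50 ✓
Instructor=t: row 8 → StudentID = P29 ✓
Instructor=l: row 9 → StudentID = P42 ✓
Instructor=m: row 10 → StudentID = P88 ✓
Instructor=p: row 11 → StudentID = P69 ✓
Instructor=v: row 13 → StudentID = P50 ✓
Two rows agree on Instructor but differ on StudentID, so Instructor → StudentID does not hold.

No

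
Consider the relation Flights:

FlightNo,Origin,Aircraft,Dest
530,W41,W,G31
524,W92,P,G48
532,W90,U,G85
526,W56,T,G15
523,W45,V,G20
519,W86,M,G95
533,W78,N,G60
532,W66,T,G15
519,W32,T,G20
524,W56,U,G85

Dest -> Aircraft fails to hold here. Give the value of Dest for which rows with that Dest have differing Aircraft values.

Dest=G31: 1 row → Aircraft = W ✓
Dest=G48: 1 row → Aircraft = P ✓
Dest=G85: 2 rows → Aircraft = U, U ✓
Dest=G15: 2 rows → Aircraft = T, T ✓
Dest=G20: 2 rows → Aircraft takes values {V, T} — violation
Dest=G95: 1 row → Aircraft = M ✓
Dest=G60: 1 row → Aircraft = N ✓
The only Dest value with inconsistent Aircraft is Dest=G20.

G20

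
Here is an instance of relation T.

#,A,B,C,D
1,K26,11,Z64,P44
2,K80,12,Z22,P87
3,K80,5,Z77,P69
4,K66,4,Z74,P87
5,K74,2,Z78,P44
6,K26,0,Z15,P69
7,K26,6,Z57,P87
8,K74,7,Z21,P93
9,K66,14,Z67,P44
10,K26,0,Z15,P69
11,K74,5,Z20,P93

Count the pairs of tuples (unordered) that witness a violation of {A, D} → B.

(A=K26, D=P69): all 2 rows agree on B — 0 pairs.
(A=K74, D=P93): violating pairs (8,11) — 1 pair.

1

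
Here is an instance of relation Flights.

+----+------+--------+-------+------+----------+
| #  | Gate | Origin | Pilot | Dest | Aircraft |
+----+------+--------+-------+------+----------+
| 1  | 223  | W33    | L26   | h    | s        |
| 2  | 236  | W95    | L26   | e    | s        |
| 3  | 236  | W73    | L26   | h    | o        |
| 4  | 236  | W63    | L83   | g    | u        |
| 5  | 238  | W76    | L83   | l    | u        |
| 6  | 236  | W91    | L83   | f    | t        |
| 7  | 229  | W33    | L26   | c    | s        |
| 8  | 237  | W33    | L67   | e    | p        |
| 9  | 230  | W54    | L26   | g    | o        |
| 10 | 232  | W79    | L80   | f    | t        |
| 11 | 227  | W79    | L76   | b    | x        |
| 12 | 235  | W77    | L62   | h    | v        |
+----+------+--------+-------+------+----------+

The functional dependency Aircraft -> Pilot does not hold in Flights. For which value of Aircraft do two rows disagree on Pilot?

Aircraft=s: rows 1, 2, 7 → Pilot = L26, L26, L26 ✓
Aircraft=o: rows 3, 9 → Pilot = L26, L26 ✓
Aircraft=u: rows 4, 5 → Pilot = L83, L83 ✓
Aircraft=t: rows 6, 10 → Pilot takes values {L83, L80} — violation
Aircraft=p: row 8 → Pilot = L67 ✓
Aircraft=x: row 11 → Pilot = L76 ✓
Aircraft=v: row 12 → Pilot = L62 ✓
The only Aircraft value with inconsistent Pilot is Aircraft=t.

t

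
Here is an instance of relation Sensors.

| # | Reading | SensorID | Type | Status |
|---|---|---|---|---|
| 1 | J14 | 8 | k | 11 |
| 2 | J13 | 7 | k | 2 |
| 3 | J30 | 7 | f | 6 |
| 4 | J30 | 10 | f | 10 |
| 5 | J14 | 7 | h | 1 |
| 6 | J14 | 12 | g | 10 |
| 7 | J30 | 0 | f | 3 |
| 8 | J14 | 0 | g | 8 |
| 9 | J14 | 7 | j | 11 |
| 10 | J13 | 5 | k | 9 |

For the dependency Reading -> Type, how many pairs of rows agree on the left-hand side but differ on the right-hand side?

9

Reading=J14: violating pairs (1,5), (1,6), (1,8), (1,9), (5,6), (5,8), (5,9), (6,9), (8,9) — 9 pairs.
Reading=J13: all 2 rows agree on Type — 0 pairs.
Reading=J30: all 3 rows agree on Type — 0 pairs.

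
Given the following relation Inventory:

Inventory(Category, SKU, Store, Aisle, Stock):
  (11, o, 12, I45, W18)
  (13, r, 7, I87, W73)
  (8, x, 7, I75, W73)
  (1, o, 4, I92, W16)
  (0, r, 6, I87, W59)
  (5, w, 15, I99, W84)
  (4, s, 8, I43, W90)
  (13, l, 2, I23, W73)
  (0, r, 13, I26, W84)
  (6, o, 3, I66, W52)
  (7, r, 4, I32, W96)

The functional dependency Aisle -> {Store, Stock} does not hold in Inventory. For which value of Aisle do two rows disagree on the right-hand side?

Aisle=I45: 1 row → {Store,Stock} = (12, W18) ✓
Aisle=I87: 2 rows → {Store,Stock} takes values {(7, W73), (6, W59)} — violation
Aisle=I75: 1 row → {Store,Stock} = (7, W73) ✓
Aisle=I92: 1 row → {Store,Stock} = (4, W16) ✓
Aisle=I99: 1 row → {Store,Stock} = (15, W84) ✓
Aisle=I43: 1 row → {Store,Stock} = (8, W90) ✓
Aisle=I23: 1 row → {Store,Stock} = (2, W73) ✓
Aisle=I26: 1 row → {Store,Stock} = (13, W84) ✓
Aisle=I66: 1 row → {Store,Stock} = (3, W52) ✓
Aisle=I32: 1 row → {Store,Stock} = (4, W96) ✓
The only Aisle value with inconsistent RHS is Aisle=I87.

I87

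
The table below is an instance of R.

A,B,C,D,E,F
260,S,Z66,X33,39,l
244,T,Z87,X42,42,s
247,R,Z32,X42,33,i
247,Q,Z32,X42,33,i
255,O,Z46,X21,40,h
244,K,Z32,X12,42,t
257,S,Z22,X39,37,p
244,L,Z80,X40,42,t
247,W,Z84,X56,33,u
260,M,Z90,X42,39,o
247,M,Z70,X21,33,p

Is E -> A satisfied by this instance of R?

Yes

E=39: 2 rows → A = 260, 260 ✓
E=42: 3 rows → A = 244, 244, 244 ✓
E=33: 4 rows → A = 247, 247, 247, 247 ✓
E=40: 1 row → A = 255 ✓
E=37: 1 row → A = 257 ✓
Every E value is associated with a single A value, so E -> A holds.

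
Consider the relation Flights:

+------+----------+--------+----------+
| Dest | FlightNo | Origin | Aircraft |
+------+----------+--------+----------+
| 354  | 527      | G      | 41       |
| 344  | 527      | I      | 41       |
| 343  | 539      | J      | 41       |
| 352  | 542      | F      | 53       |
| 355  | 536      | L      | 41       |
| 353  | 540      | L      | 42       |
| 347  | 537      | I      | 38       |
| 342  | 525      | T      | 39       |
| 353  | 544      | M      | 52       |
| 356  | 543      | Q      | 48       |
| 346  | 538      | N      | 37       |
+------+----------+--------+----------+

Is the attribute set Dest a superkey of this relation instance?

No

Two distinct rows share Dest=353, so Dest does not determine every attribute — not a superkey.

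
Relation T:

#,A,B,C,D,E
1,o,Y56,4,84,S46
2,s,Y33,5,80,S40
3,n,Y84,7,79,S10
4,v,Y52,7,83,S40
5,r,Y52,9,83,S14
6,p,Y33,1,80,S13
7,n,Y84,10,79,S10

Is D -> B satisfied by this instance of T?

Yes

D=84: row 1 → B = Y56 ✓
D=80: rows 2, 6 → B = Y33, Y33 ✓
D=79: rows 3, 7 → B = Y84, Y84 ✓
D=83: rows 4, 5 → B = Y52, Y52 ✓
Every D value is associated with a single B value, so D -> B holds.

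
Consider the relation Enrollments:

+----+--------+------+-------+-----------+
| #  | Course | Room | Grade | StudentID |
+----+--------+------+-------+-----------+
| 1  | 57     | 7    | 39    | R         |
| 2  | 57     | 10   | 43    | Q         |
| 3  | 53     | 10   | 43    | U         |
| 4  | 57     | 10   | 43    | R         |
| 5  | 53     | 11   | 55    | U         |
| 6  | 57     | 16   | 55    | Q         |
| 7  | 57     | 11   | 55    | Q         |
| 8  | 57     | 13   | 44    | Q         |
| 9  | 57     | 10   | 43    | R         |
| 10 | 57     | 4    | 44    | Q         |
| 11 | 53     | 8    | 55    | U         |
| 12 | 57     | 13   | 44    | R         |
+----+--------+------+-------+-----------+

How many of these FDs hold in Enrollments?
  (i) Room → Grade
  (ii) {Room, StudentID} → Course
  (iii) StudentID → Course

3

(i) Room → Grade: every LHS value maps to a single RHS value — holds.
(ii) {Room, StudentID} → Course: every LHS value maps to a single RHS value — holds.
(iii) StudentID → Course: every LHS value maps to a single RHS value — holds.
3 of the 3 dependencies hold.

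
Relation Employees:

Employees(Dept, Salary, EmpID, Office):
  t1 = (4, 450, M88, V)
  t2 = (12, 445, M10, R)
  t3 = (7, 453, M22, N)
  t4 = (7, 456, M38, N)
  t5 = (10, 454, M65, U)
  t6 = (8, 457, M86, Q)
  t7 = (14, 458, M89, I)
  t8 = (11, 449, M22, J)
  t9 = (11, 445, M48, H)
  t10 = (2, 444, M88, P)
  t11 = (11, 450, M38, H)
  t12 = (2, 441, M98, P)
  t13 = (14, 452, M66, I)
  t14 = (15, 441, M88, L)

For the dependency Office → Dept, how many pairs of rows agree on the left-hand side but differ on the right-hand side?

0

Office=N: all 2 rows agree on Dept — 0 pairs.
Office=I: all 2 rows agree on Dept — 0 pairs.
Office=H: all 2 rows agree on Dept — 0 pairs.
Office=P: all 2 rows agree on Dept — 0 pairs.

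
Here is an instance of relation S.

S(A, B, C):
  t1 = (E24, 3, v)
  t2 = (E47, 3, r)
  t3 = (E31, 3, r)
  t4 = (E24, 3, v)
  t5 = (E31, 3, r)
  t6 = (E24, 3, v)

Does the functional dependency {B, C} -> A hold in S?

No

(B=3, C=v): rows 1, 4, 6 → A = E24, E24, E24 ✓
(B=3, C=r): rows 2, 3, 5 → A takes values {E47, E31} — violation
Two rows agree on {B, C} but differ on A, so {B, C} -> A does not hold.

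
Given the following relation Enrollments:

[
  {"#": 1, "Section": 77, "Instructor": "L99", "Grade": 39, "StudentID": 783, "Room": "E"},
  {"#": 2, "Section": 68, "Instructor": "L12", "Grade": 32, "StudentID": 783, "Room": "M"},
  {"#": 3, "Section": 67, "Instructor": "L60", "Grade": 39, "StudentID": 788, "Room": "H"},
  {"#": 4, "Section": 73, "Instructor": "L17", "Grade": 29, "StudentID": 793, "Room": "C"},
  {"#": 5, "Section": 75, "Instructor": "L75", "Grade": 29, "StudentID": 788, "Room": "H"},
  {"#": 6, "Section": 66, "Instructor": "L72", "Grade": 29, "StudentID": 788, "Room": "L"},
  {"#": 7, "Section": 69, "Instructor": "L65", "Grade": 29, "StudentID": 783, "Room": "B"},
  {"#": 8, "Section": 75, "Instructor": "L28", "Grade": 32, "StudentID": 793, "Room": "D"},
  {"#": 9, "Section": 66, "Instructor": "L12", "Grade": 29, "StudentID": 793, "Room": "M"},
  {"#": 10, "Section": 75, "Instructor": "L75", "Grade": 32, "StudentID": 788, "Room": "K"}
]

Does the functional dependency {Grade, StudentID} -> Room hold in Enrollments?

No

(Grade=39, StudentID=783): row 1 → Room = E ✓
(Grade=32, StudentID=783): row 2 → Room = M ✓
(Grade=39, StudentID=788): row 3 → Room = H ✓
(Grade=29, StudentID=793): rows 4, 9 → Room takes values {C, M} — violation
(Grade=29, StudentID=788): rows 5, 6 → Room takes values {H, L} — violation
(Grade=29, StudentID=783): row 7 → Room = B ✓
(Grade=32, StudentID=793): row 8 → Room = D ✓
(Grade=32, StudentID=788): row 10 → Room = K ✓
Two rows agree on {Grade, StudentID} but differ on Room, so {Grade, StudentID} -> Room does not hold.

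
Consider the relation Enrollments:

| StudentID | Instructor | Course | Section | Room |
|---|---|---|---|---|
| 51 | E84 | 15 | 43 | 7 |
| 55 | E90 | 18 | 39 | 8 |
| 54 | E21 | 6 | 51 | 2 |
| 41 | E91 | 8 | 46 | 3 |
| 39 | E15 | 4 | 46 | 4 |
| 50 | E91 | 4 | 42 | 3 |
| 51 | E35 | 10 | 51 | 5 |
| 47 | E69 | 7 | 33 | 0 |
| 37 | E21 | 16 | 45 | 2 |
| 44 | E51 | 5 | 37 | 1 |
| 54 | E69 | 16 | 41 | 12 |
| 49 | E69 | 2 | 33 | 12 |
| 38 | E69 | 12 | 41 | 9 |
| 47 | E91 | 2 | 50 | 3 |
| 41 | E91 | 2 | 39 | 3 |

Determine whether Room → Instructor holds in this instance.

Room=7: 1 row → Instructor = E84 ✓
Room=8: 1 row → Instructor = E90 ✓
Room=2: 2 rows → Instructor = E21, E21 ✓
Room=3: 4 rows → Instructor = E91, E91, E91, E91 ✓
Room=4: 1 row → Instructor = E15 ✓
Room=5: 1 row → Instructor = E35 ✓
Room=0: 1 row → Instructor = E69 ✓
Room=1: 1 row → Instructor = E51 ✓
Room=12: 2 rows → Instructor = E69, E69 ✓
Room=9: 1 row → Instructor = E69 ✓
Every Room value is associated with a single Instructor value, so Room → Instructor holds.

Yes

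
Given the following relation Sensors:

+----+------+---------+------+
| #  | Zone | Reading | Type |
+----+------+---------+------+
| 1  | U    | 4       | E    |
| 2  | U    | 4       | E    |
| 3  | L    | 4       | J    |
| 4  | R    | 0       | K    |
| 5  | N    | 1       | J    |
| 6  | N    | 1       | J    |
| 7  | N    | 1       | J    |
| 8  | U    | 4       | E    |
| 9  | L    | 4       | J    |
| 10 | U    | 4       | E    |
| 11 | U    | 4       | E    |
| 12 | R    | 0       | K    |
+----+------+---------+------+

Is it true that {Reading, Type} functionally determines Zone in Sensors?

Yes

(Reading=4, Type=E): rows 1, 2, 8, 10, 11 → Zone = U, U, U, U, U ✓
(Reading=4, Type=J): rows 3, 9 → Zone = L, L ✓
(Reading=0, Type=K): rows 4, 12 → Zone = R, R ✓
(Reading=1, Type=J): rows 5, 6, 7 → Zone = N, N, N ✓
Every {Reading, Type} value is associated with a single Zone value, so {Reading, Type} -> Zone holds.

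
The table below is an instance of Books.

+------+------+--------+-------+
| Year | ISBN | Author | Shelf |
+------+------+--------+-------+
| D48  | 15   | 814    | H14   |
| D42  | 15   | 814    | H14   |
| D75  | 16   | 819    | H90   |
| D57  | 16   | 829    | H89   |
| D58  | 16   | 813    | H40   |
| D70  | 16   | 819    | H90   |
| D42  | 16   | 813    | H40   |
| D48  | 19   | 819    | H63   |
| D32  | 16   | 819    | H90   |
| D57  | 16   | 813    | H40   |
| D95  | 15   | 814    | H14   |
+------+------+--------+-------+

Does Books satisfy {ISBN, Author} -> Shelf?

Yes

(ISBN=15, Author=814): 3 rows → Shelf = H14, H14, H14 ✓
(ISBN=16, Author=819): 3 rows → Shelf = H90, H90, H90 ✓
(ISBN=16, Author=829): 1 row → Shelf = H89 ✓
(ISBN=16, Author=813): 3 rows → Shelf = H40, H40, H40 ✓
(ISBN=19, Author=819): 1 row → Shelf = H63 ✓
Every {ISBN, Author} value is associated with a single Shelf value, so {ISBN, Author} -> Shelf holds.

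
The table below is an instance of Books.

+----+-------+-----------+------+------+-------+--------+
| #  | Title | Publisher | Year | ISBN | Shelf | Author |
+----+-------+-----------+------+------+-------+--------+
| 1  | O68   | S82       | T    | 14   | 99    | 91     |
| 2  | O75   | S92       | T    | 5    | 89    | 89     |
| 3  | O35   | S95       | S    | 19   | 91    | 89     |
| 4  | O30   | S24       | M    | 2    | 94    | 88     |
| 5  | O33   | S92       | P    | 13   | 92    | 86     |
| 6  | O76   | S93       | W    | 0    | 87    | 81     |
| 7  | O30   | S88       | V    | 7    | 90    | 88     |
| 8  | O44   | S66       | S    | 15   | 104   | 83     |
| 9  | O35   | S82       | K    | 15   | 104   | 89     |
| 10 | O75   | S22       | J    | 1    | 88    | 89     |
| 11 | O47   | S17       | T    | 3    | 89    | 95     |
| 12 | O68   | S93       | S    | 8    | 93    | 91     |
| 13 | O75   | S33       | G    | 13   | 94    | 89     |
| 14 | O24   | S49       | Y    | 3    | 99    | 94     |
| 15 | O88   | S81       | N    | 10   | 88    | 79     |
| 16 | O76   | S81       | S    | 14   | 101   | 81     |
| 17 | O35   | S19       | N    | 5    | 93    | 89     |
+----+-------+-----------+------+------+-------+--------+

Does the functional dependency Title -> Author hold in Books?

Title=O68: rows 1, 12 → Author = 91, 91 ✓
Title=O75: rows 2, 10, 13 → Author = 89, 89, 89 ✓
Title=O35: rows 3, 9, 17 → Author = 89, 89, 89 ✓
Title=O30: rows 4, 7 → Author = 88, 88 ✓
Title=O33: row 5 → Author = 86 ✓
Title=O76: rows 6, 16 → Author = 81, 81 ✓
Title=O44: row 8 → Author = 83 ✓
Title=O47: row 11 → Author = 95 ✓
Title=O24: row 14 → Author = 94 ✓
Title=O88: row 15 → Author = 79 ✓
Every Title value is associated with a single Author value, so Title -> Author holds.

Yes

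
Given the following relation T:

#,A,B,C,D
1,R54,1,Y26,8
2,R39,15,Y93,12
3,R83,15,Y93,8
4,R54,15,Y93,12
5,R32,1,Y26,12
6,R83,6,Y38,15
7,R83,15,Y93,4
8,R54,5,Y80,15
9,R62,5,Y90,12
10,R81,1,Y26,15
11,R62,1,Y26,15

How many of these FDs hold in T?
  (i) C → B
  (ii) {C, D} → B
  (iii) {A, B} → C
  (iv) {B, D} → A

(i) C → B: every LHS value maps to a single RHS value — holds.
(ii) {C, D} → B: every LHS value maps to a single RHS value — holds.
(iii) {A, B} → C: every LHS value maps to a single RHS value — holds.
(iv) {B, D} → A: (B=15, D=12): rows 2, 4 → A takes values {R39, R54} — violation; (B=1, D=15): rows 10, 11 → A takes values {R81, R62} — violation — fails.
3 of the 4 dependencies hold.

3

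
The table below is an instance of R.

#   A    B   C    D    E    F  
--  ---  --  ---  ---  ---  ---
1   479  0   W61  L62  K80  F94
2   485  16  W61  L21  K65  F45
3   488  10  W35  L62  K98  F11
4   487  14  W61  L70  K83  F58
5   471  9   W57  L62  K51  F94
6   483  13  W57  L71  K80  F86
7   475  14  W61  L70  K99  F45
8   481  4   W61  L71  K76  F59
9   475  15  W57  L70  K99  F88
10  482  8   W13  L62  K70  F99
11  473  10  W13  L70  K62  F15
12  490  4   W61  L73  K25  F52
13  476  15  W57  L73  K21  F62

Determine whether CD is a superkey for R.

Rows 4 and 7 have the same CD value (C=W61, D=L70) but are distinct tuples, so CD does not determine every attribute — not a superkey.

No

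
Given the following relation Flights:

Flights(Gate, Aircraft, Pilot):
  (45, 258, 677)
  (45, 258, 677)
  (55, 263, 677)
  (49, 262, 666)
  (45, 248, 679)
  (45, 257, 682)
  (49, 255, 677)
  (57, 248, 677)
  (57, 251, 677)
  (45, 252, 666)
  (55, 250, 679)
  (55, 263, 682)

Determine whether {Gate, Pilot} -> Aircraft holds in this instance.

No

(Gate=45, Pilot=677): 2 rows → Aircraft = 258, 258 ✓
(Gate=55, Pilot=677): 1 row → Aircraft = 263 ✓
(Gate=49, Pilot=666): 1 row → Aircraft = 262 ✓
(Gate=45, Pilot=679): 1 row → Aircraft = 248 ✓
(Gate=45, Pilot=682): 1 row → Aircraft = 257 ✓
(Gate=49, Pilot=677): 1 row → Aircraft = 255 ✓
(Gate=57, Pilot=677): 2 rows → Aircraft takes values {248, 251} — violation
(Gate=45, Pilot=666): 1 row → Aircraft = 252 ✓
(Gate=55, Pilot=679): 1 row → Aircraft = 250 ✓
(Gate=55, Pilot=682): 1 row → Aircraft = 263 ✓
Two rows agree on {Gate, Pilot} but differ on Aircraft, so {Gate, Pilot} -> Aircraft does not hold.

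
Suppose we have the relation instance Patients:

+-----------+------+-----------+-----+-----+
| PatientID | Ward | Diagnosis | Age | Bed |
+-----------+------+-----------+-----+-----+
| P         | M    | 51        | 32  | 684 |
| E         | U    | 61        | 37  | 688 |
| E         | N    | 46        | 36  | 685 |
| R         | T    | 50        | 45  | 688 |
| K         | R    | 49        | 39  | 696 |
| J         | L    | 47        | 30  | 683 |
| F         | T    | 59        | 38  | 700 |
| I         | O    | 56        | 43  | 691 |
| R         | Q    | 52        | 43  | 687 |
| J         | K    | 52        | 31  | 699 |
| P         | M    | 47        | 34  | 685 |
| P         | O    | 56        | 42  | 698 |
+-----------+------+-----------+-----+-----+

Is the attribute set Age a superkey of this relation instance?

No

Two distinct rows share Age=43, so Age does not determine every attribute — not a superkey.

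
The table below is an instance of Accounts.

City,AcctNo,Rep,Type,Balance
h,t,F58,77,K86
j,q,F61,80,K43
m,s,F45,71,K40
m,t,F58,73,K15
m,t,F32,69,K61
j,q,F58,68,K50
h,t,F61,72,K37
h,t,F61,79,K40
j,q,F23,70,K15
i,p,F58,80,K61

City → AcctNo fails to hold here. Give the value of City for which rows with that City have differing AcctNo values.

m

City=h: 3 rows → AcctNo = t, t, t ✓
City=j: 3 rows → AcctNo = q, q, q ✓
City=m: 3 rows → AcctNo takes values {s, t} — violation
City=i: 1 row → AcctNo = p ✓
The only City value with inconsistent AcctNo is City=m.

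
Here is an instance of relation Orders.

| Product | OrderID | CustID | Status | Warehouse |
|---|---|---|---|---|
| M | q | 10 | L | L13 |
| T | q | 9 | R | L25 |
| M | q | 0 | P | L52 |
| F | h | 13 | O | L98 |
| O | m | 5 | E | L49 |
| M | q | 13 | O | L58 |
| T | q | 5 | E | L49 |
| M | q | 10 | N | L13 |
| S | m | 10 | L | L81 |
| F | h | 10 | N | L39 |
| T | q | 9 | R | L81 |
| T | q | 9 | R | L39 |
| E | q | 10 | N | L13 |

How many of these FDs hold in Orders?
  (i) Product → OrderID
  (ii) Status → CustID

(i) Product → OrderID: every LHS value maps to a single RHS value — holds.
(ii) Status → CustID: every LHS value maps to a single RHS value — holds.
2 of the 2 dependencies hold.

2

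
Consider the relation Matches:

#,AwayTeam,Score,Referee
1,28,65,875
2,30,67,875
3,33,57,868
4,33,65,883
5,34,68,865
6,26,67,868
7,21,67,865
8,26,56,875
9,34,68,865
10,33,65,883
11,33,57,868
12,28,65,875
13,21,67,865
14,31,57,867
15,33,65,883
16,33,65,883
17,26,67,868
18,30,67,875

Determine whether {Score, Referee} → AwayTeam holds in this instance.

(Score=65, Referee=875): rows 1, 12 → AwayTeam = 28, 28 ✓
(Score=67, Referee=875): rows 2, 18 → AwayTeam = 30, 30 ✓
(Score=57, Referee=868): rows 3, 11 → AwayTeam = 33, 33 ✓
(Score=65, Referee=883): rows 4, 10, 15, 16 → AwayTeam = 33, 33, 33, 33 ✓
(Score=68, Referee=865): rows 5, 9 → AwayTeam = 34, 34 ✓
(Score=67, Referee=868): rows 6, 17 → AwayTeam = 26, 26 ✓
(Score=67, Referee=865): rows 7, 13 → AwayTeam = 21, 21 ✓
(Score=56, Referee=875): row 8 → AwayTeam = 26 ✓
(Score=57, Referee=867): row 14 → AwayTeam = 31 ✓
Every {Score, Referee} value is associated with a single AwayTeam value, so {Score, Referee} → AwayTeam holds.

Yes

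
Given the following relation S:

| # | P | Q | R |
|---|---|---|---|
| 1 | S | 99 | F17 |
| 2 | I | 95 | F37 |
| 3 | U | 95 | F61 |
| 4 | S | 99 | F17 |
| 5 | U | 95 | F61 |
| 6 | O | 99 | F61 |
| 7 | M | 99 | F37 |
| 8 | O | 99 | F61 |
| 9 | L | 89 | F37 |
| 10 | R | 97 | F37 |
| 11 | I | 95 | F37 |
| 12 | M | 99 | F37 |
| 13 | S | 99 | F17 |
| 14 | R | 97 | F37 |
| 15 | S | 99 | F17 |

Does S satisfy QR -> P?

Yes

(Q=99, R=F17): rows 1, 4, 13, 15 → P = S, S, S, S ✓
(Q=95, R=F37): rows 2, 11 → P = I, I ✓
(Q=95, R=F61): rows 3, 5 → P = U, U ✓
(Q=99, R=F61): rows 6, 8 → P = O, O ✓
(Q=99, R=F37): rows 7, 12 → P = M, M ✓
(Q=89, R=F37): row 9 → P = L ✓
(Q=97, R=F37): rows 10, 14 → P = R, R ✓
Every QR value is associated with a single P value, so QR -> P holds.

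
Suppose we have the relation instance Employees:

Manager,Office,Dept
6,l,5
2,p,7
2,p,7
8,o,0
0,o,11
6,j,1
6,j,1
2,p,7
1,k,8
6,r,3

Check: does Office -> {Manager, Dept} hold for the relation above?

Office=l: 1 row → {Manager,Dept} = (6, 5) ✓
Office=p: 3 rows → {Manager,Dept} = (2, 7), (2, 7), (2, 7) ✓
Office=o: 2 rows → {Manager,Dept} takes values {(8, 0), (0, 11)} — violation
Office=j: 2 rows → {Manager,Dept} = (6, 1), (6, 1) ✓
Office=k: 1 row → {Manager,Dept} = (1, 8) ✓
Office=r: 1 row → {Manager,Dept} = (6, 3) ✓
Two rows agree on Office but differ on {Manager, Dept}, so Office -> {Manager, Dept} does not hold.

No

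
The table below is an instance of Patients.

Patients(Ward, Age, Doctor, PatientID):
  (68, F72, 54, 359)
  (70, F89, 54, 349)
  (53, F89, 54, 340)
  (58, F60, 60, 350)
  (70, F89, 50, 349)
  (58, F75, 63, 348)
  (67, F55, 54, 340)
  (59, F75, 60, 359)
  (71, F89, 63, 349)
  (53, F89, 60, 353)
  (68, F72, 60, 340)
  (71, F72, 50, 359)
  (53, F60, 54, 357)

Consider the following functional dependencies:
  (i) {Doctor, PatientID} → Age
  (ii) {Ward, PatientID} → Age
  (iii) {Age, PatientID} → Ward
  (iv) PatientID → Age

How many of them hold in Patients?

1

(i) {Doctor, PatientID} → Age: (Doctor=54, PatientID=340): 2 rows → Age takes values {F89, F55} — violation — fails.
(ii) {Ward, PatientID} → Age: every LHS value maps to a single RHS value — holds.
(iii) {Age, PatientID} → Ward: (Age=F72, PatientID=359): 2 rows → Ward takes values {68, 71} — violation; (Age=F89, PatientID=349): 3 rows → Ward takes values {70, 71} — violation — fails.
(iv) PatientID → Age: PatientID=359: 3 rows → Age takes values {F72, F75} — violation; PatientID=340: 3 rows → Age takes values {F89, F55, F72} — violation — fails.
1 of the 4 dependencies holds.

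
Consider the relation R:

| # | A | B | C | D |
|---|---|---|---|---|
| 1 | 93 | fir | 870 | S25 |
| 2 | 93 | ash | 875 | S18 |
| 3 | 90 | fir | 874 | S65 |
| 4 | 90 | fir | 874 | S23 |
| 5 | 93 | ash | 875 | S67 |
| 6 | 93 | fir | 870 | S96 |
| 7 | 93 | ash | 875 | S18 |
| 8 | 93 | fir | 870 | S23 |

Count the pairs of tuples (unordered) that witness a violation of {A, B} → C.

0

(A=93, B=fir): all 3 rows agree on C — 0 pairs.
(A=93, B=ash): all 3 rows agree on C — 0 pairs.
(A=90, B=fir): all 2 rows agree on C — 0 pairs.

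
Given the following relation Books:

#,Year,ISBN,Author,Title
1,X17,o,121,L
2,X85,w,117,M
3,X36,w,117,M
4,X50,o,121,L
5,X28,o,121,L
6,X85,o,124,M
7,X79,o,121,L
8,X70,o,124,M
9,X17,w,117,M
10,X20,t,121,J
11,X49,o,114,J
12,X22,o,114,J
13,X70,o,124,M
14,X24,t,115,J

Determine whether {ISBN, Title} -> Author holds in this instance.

No

(ISBN=o, Title=L): rows 1, 4, 5, 7 → Author = 121, 121, 121, 121 ✓
(ISBN=w, Title=M): rows 2, 3, 9 → Author = 117, 117, 117 ✓
(ISBN=o, Title=M): rows 6, 8, 13 → Author = 124, 124, 124 ✓
(ISBN=t, Title=J): rows 10, 14 → Author takes values {121, 115} — violation
(ISBN=o, Title=J): rows 11, 12 → Author = 114, 114 ✓
Two rows agree on {ISBN, Title} but differ on Author, so {ISBN, Title} -> Author does not hold.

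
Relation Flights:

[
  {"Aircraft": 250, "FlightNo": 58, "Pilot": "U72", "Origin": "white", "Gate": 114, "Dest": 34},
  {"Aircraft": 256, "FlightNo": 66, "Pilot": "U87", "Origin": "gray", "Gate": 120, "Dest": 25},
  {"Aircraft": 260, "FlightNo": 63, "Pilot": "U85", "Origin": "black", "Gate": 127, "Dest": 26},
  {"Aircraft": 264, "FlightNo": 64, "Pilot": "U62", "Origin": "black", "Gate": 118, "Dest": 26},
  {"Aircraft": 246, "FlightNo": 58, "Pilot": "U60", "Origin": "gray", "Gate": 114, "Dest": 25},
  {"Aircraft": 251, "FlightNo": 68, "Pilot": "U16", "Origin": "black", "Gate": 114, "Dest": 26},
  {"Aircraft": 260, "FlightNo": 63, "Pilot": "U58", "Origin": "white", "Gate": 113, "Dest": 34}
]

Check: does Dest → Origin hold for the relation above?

Yes

Dest=34: 2 rows → Origin = white, white ✓
Dest=25: 2 rows → Origin = gray, gray ✓
Dest=26: 3 rows → Origin = black, black, black ✓
Every Dest value is associated with a single Origin value, so Dest → Origin holds.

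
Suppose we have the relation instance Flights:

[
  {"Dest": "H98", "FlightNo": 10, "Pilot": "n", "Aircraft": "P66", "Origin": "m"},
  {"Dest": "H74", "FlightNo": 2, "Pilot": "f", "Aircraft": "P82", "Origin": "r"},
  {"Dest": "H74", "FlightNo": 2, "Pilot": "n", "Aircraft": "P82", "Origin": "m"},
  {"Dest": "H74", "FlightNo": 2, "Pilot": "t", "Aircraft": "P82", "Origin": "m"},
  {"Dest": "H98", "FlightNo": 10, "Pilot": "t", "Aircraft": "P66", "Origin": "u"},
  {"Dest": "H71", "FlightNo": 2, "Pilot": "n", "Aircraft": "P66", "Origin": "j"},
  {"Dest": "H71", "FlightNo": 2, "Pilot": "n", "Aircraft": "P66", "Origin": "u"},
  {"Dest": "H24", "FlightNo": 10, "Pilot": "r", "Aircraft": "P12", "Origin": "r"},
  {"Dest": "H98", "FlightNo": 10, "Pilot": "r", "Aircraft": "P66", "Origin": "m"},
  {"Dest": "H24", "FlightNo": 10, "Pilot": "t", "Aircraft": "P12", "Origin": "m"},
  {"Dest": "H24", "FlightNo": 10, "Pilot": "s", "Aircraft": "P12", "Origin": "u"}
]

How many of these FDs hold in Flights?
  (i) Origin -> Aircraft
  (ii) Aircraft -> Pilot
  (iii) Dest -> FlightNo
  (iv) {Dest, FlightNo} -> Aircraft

2

(i) Origin -> Aircraft: Origin=m: 5 rows → Aircraft takes values {P66, P82, P12} — violation; Origin=r: 2 rows → Aircraft takes values {P82, P12} — violation; Origin=u: 3 rows → Aircraft takes values {P66, P12} — violation — fails.
(ii) Aircraft -> Pilot: Aircraft=P66: 5 rows → Pilot takes values {n, t, r} — violation; Aircraft=P82: 3 rows → Pilot takes values {f, n, t} — violation; Aircraft=P12: 3 rows → Pilot takes values {r, t, s} — violation — fails.
(iii) Dest -> FlightNo: every LHS value maps to a single RHS value — holds.
(iv) {Dest, FlightNo} -> Aircraft: every LHS value maps to a single RHS value — holds.
2 of the 4 dependencies hold.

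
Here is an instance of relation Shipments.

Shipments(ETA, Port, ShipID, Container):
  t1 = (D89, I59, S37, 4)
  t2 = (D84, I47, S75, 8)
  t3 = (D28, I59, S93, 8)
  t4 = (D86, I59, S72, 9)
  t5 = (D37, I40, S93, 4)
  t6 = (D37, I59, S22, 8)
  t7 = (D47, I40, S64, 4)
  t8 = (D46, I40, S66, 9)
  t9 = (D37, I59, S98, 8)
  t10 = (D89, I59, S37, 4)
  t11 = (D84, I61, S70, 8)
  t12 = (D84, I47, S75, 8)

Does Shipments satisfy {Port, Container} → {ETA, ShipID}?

No

(Port=I59, Container=4): rows 1, 10 → {ETA,ShipID} = (D89, S37), (D89, S37) ✓
(Port=I47, Container=8): rows 2, 12 → {ETA,ShipID} = (D84, S75), (D84, S75) ✓
(Port=I59, Container=8): rows 3, 6, 9 → {ETA,ShipID} takes values {(D28, S93), (D37, S22), (D37, S98)} — violation
(Port=I59, Container=9): row 4 → {ETA,ShipID} = (D86, S72) ✓
(Port=I40, Container=4): rows 5, 7 → {ETA,ShipID} takes values {(D37, S93), (D47, S64)} — violation
(Port=I40, Container=9): row 8 → {ETA,ShipID} = (D46, S66) ✓
(Port=I61, Container=8): row 11 → {ETA,ShipID} = (D84, S70) ✓
Two rows agree on {Port, Container} but differ on {ETA, ShipID}, so {Port, Container} → {ETA, ShipID} does not hold.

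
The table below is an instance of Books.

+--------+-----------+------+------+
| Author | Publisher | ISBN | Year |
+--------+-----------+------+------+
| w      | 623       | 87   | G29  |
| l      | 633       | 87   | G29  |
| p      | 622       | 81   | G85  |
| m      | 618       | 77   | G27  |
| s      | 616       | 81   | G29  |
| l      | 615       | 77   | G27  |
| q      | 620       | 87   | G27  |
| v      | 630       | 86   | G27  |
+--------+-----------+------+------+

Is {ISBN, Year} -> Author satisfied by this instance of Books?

(ISBN=87, Year=G29): 2 rows → Author takes values {w, l} — violation
(ISBN=81, Year=G85): 1 row → Author = p ✓
(ISBN=77, Year=G27): 2 rows → Author takes values {m, l} — violation
(ISBN=81, Year=G29): 1 row → Author = s ✓
(ISBN=87, Year=G27): 1 row → Author = q ✓
(ISBN=86, Year=G27): 1 row → Author = v ✓
Two rows agree on {ISBN, Year} but differ on Author, so {ISBN, Year} -> Author does not hold.

No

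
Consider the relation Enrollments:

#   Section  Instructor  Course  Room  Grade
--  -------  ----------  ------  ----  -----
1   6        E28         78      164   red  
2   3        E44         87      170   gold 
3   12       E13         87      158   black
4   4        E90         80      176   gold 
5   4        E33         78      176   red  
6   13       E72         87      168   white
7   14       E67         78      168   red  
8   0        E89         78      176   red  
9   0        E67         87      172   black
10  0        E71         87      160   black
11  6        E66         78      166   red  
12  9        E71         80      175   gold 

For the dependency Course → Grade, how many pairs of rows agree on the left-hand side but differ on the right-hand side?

Course=78: all 5 rows agree on Grade — 0 pairs.
Course=87: violating pairs (2,3), (2,6), (2,9), (2,10), (3,6), (6,9), (6,10) — 7 pairs.
Course=80: all 2 rows agree on Grade — 0 pairs.

7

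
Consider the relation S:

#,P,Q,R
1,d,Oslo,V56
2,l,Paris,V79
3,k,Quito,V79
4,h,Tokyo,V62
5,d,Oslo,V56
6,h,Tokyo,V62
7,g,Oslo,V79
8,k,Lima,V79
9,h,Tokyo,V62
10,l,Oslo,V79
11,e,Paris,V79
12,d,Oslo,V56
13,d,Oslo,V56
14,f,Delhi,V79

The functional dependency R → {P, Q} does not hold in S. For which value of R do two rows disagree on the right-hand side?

V79

R=V56: rows 1, 5, 12, 13 → {P,Q} = (d, Oslo), (d, Oslo), (d, Oslo), (d, Oslo) ✓
R=V79: rows 2, 3, 7, 8, 10, 11, 14 → {P,Q} takes values {(l, Paris), (k, Quito), (g, Oslo), (k, Lima), (l, Oslo), (e, Paris), (f, Delhi)} — violation
R=V62: rows 4, 6, 9 → {P,Q} = (h, Tokyo), (h, Tokyo), (h, Tokyo) ✓
The only R value with inconsistent RHS is R=V79.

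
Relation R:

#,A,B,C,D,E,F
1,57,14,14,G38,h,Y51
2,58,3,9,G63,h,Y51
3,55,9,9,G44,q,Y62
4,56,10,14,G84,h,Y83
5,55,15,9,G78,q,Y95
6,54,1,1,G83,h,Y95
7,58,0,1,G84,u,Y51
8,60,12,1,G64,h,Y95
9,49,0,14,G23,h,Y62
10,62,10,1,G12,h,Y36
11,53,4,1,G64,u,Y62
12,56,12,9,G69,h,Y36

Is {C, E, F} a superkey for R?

Rows 6 and 8 have the same {C, E, F} value (C=1, E=h, F=Y95) but are distinct tuples, so {C, E, F} does not determine every attribute — not a superkey.

No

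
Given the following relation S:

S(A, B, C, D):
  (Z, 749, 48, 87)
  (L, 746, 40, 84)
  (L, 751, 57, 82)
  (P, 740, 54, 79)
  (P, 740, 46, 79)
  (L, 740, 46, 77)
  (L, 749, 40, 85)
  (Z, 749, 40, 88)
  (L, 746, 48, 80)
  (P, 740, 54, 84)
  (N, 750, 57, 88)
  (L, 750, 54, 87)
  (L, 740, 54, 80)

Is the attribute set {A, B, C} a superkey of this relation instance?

Two distinct rows share (A=P, B=740, C=54), so {A, B, C} does not determine every attribute — not a superkey.

No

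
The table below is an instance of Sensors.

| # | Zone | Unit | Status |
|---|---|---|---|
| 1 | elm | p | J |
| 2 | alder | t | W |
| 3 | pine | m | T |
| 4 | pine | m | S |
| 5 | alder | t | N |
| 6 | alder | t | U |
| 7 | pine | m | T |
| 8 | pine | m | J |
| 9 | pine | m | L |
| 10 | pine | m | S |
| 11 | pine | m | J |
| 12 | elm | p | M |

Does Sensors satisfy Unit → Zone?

Yes

Unit=p: rows 1, 12 → Zone = elm, elm ✓
Unit=t: rows 2, 5, 6 → Zone = alder, alder, alder ✓
Unit=m: rows 3, 4, 7, 8, 9, 10, 11 → Zone = pine, pine, pine, pine, pine, pine, pine ✓
Every Unit value is associated with a single Zone value, so Unit → Zone holds.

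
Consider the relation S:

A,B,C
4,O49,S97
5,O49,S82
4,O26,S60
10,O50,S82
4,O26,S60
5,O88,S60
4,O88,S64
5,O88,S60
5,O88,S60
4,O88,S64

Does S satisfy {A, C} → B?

Yes

(A=4, C=S97): 1 row → B = O49 ✓
(A=5, C=S82): 1 row → B = O49 ✓
(A=4, C=S60): 2 rows → B = O26, O26 ✓
(A=10, C=S82): 1 row → B = O50 ✓
(A=5, C=S60): 3 rows → B = O88, O88, O88 ✓
(A=4, C=S64): 2 rows → B = O88, O88 ✓
Every {A, C} value is associated with a single B value, so {A, C} → B holds.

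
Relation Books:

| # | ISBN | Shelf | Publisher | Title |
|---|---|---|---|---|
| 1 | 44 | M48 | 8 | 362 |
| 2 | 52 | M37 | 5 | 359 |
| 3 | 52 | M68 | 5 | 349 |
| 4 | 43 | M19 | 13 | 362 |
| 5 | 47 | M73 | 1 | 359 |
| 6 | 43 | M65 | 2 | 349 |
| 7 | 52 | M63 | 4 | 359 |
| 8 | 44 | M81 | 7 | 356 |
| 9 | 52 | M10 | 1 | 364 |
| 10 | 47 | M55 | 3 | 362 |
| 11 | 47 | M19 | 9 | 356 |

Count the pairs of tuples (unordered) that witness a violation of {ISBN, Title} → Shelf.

1

(ISBN=52, Title=359): violating pairs (2,7) — 1 pair.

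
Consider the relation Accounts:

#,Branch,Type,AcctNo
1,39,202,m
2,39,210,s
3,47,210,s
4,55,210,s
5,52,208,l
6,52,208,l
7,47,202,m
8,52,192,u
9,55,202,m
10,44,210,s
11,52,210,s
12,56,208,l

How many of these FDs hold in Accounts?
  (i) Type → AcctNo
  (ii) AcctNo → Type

(i) Type → AcctNo: every LHS value maps to a single RHS value — holds.
(ii) AcctNo → Type: every LHS value maps to a single RHS value — holds.
2 of the 2 dependencies hold.

2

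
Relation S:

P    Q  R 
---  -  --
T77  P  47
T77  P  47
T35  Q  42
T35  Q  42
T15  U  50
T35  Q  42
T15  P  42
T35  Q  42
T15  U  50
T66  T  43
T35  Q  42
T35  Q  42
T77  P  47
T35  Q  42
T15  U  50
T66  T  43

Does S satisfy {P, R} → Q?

(P=T77, R=47): 3 rows → Q = P, P, P ✓
(P=T35, R=42): 7 rows → Q = Q, Q, Q, Q, Q, Q, Q ✓
(P=T15, R=50): 3 rows → Q = U, U, U ✓
(P=T15, R=42): 1 row → Q = P ✓
(P=T66, R=43): 2 rows → Q = T, T ✓
Every {P, R} value is associated with a single Q value, so {P, R} → Q holds.

Yes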